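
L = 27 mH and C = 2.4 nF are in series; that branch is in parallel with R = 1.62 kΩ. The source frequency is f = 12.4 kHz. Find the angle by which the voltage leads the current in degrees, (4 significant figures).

-26.53°

ω = 2πf = 77910 rad/s
X_L = ωL = 2104 Ω
X_C = 1/(ωC) = 5348 Ω
Branch 1: Z₁ = R = 1620 Ω
Branch 2 (series LC): Z₂ = j(X_L − X_C) = −j3244 Ω
Parallel: Z = Z₁Z₂/(Z₁+Z₂), |Z| = 1449 Ω, ∠Z = -26.53°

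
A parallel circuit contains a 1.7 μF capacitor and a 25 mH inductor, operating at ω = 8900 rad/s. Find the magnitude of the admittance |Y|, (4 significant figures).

10.64 mS

X_L = ωL = 222.5 Ω
X_C = 1/(ωC) = 66.09 Ω
Parallel: admittances add. Y = 1/(jωL) + jωC
Y = (0 + j0.01064) S
|Y| = 0.01064 S → |Z| = 1/|Y| = 94.02 Ω, ∠Z = −∠Y = -90.00°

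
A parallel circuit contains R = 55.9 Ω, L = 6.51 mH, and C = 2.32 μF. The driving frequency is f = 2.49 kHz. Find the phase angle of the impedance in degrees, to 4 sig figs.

ω = 2πf = 15650 rad/s
X_L = ωL = 101.8 Ω
X_C = 1/(ωC) = 27.55 Ω
Parallel: admittances add. Y = 1/R + 1/(jωL) + jωC
Y = (0.01789 + j0.02648) S
|Y| = 0.03195 S → |Z| = 1/|Y| = 31.29 Ω, ∠Z = −∠Y = -55.96°

-55.96°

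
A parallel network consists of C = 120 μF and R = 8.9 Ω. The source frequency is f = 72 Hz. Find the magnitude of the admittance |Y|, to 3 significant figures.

125 mS

ω = 2πf = 452.4 rad/s
X_C = 1/(ωC) = 18.4 Ω
Parallel: admittances add. Y = 1/R + jωC
Y = (0.112 + j0.0543) S
|Y| = 0.125 S → |Z| = 1/|Y| = 8.01 Ω, ∠Z = −∠Y = -25.8°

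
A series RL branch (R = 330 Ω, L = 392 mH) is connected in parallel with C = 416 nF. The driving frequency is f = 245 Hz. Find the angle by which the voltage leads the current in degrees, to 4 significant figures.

ω = 2πf = 1539 rad/s
X_L = ωL = 603.4 Ω
X_C = 1/(ωC) = 1562 Ω
Branch 1 (R+jX_L): Z₁ = 330.0 + j603.4 Ω, |Z₁| = 687.8 Ω
Branch 2 (−jX_C): Z₂ = −j1562 Ω
Parallel: Z = Z₁Z₂/(Z₁+Z₂), |Z| = 1060 Ω, ∠Z = 42.32°

42.32°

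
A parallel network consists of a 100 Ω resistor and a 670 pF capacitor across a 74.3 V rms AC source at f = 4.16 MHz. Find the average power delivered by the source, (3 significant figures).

ω = 2πf = 2.614e+07 rad/s
X_C = 1/(ωC) = 57.1 Ω
Parallel: admittances add. Y = 1/R + jωC
Y = (0.0100 + j0.0175) S
|Y| = 0.0202 S → |Z| = 1/|Y| = 49.6 Ω, ∠Z = −∠Y = -60.3°
I = V/|Z| = 1.50 A
P = VI cos φ = 74.3 × 1.50 × cos(-60.3°) = 55.2 W

55.2 W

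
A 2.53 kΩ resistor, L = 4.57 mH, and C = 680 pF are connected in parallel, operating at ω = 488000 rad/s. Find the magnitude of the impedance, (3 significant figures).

2430 Ω

X_L = ωL = 2230 Ω
X_C = 1/(ωC) = 3010 Ω
Parallel: admittances add. Y = 1/R + 1/(jωL) + jωC
Y = (0.000395 − j0.000117) S
|Y| = 0.000412 S → |Z| = 1/|Y| = 2430 Ω, ∠Z = −∠Y = 16.4°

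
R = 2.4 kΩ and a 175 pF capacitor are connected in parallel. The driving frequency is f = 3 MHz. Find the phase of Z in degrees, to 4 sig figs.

ω = 2πf = 1.885e+07 rad/s
X_C = 1/(ωC) = 303.2 Ω
Parallel: admittances add. Y = 1/R + jωC
Y = (0.0004167 + j0.003299) S
|Y| = 0.003325 S → |Z| = 1/|Y| = 300.8 Ω, ∠Z = −∠Y = -82.80°

-82.80°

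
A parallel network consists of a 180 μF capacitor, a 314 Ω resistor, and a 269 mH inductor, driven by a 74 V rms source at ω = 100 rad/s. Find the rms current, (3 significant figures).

1.44 A

X_L = ωL = 26.9 Ω
X_C = 1/(ωC) = 55.6 Ω
Parallel: admittances add. Y = 1/R + 1/(jωL) + jωC
Y = (0.00318 − j0.0192) S
|Y| = 0.0194 S → |Z| = 1/|Y| = 51.4 Ω, ∠Z = −∠Y = 80.6°
I = V/|Z| = 74/51.4 = 1.44 A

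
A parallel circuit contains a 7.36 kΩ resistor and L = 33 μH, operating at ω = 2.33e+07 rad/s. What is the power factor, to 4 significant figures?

X_L = ωL = 768.9 Ω
Parallel: admittances add. Y = 1/R + 1/(jωL)
Y = (0.0001359 − j0.001301) S
|Y| = 0.001308 S → |Z| = 1/|Y| = 764.7 Ω, ∠Z = −∠Y = 84.04°
cos φ = cos(84.04°) = 0.1039

0.1039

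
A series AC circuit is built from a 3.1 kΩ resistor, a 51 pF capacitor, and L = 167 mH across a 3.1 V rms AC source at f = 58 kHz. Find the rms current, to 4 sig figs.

402.3 μA

ω = 2πf = 364400 rad/s
X_L = ωL = 60860 Ω
X_C = 1/(ωC) = 53800 Ω
Net reactance X = X_L − X_C = 7054 Ω
Z = 3100 + j7054 Ω
|Z| = √(3100² + 7054²) = 7705 Ω
I = V/|Z| = 3.1/7705 = 402.3 μA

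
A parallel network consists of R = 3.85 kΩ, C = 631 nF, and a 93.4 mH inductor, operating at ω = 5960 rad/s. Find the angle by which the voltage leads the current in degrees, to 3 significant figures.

-82.5°

X_L = ωL = 557 Ω
X_C = 1/(ωC) = 266 Ω
Parallel: admittances add. Y = 1/R + 1/(jωL) + jωC
Y = (0.000260 + j0.00196) S
|Y| = 0.00198 S → |Z| = 1/|Y| = 505 Ω, ∠Z = −∠Y = -82.5°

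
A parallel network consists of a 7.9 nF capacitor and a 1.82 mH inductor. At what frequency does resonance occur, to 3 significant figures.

42.0 kHz

ω₀ = 1/√(LC) = 1/√(0.00182 × 7.9e-09) = 263700 rad/s
f₀ = ω₀/(2π) = 42.0 kHz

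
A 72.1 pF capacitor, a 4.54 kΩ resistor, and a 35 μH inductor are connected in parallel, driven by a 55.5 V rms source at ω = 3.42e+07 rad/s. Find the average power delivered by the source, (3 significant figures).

X_L = ωL = 1200 Ω
X_C = 1/(ωC) = 406 Ω
Parallel: admittances add. Y = 1/R + 1/(jωL) + jωC
Y = (0.000220 + j0.00163) S
|Y| = 0.00165 S → |Z| = 1/|Y| = 608 Ω, ∠Z = −∠Y = -82.3°
I = V/|Z| = 91.3 mA
P = VI cos φ = 55.5 × 0.0913 × cos(-82.3°) = 678 mW

678 mW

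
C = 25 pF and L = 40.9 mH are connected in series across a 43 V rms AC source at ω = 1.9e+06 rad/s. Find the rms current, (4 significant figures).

758.9 μA

X_L = ωL = 77710 Ω
X_C = 1/(ωC) = 21050 Ω
Net reactance X = X_L − X_C = 56660 Ω
Z = j56660 Ω
|Z| = √(0² + 56660²) = 56660 Ω
I = V/|Z| = 43/56660 = 758.9 μA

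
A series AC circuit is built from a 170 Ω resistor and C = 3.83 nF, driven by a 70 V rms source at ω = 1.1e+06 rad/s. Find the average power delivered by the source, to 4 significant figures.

X_C = 1/(ωC) = 237.4 Ω
Z = 170.0 − j237.4 Ω
|Z| = √(170.0² + 237.4²) = 292.0 Ω
∠Z = arctan(-237.4/170.0) = -54.39°
I = V/|Z| = 239.8 mA
P = VI cos φ = 70 × 0.2398 × cos(-54.39°) = 9.772 W

9.772 W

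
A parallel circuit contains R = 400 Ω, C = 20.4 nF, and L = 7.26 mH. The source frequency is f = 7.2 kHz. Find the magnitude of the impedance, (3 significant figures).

ω = 2πf = 45240 rad/s
X_L = ωL = 328 Ω
X_C = 1/(ωC) = 1080 Ω
Parallel: admittances add. Y = 1/R + 1/(jωL) + jωC
Y = (0.00250 − j0.00212) S
|Y| = 0.00328 S → |Z| = 1/|Y| = 305 Ω, ∠Z = −∠Y = 40.3°

305 Ω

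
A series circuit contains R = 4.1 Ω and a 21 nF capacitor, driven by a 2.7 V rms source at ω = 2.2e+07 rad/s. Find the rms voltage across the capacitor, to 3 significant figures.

1.26 V

X_C = 1/(ωC) = 2.16 Ω
Z = 4.10 − j2.16 Ω
|Z| = √(4.10² + 2.16²) = 4.64 Ω
I = V/|Z| = 582 mA
V_C = I·|Z_C| = 0.582 × 2.16 = 1.26 V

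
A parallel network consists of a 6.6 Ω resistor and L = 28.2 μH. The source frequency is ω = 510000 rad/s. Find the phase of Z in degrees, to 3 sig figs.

X_L = ωL = 14.4 Ω
Parallel: admittances add. Y = 1/R + 1/(jωL)
Y = (0.152 − j0.0695) S
|Y| = 0.167 S → |Z| = 1/|Y| = 6.00 Ω, ∠Z = −∠Y = 24.7°

24.7°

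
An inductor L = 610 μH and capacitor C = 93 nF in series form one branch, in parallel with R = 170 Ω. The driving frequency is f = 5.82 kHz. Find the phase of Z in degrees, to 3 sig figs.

ω = 2πf = 36570 rad/s
X_L = ωL = 22.3 Ω
X_C = 1/(ωC) = 294 Ω
Branch 1: Z₁ = R = 170 Ω
Branch 2 (series LC): Z₂ = j(X_L − X_C) = −j272 Ω
Parallel: Z = Z₁Z₂/(Z₁+Z₂), |Z| = 144 Ω, ∠Z = -32.0°

-32.0°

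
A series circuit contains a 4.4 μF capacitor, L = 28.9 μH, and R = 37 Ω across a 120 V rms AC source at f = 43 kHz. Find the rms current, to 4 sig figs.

3.187 A

ω = 2πf = 270200 rad/s
X_L = ωL = 7.808 Ω
X_C = 1/(ωC) = 0.8412 Ω
Net reactance X = X_L − X_C = 6.967 Ω
Z = 37.00 + j6.967 Ω
|Z| = √(37.00² + 6.967²) = 37.65 Ω
I = V/|Z| = 120/37.65 = 3.187 A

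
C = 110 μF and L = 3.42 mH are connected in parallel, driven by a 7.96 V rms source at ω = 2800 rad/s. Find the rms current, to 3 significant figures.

1.62 A

X_L = ωL = 9.58 Ω
X_C = 1/(ωC) = 3.25 Ω
Parallel: admittances add. Y = 1/(jωL) + jωC
Y = (0 + j0.204) S
|Y| = 0.204 S → |Z| = 1/|Y| = 4.91 Ω, ∠Z = −∠Y = -90.0°
I = V/|Z| = 7.96/4.91 = 1.62 A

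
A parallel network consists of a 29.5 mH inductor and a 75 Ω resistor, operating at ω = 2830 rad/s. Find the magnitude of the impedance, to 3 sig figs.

55.8 Ω

X_L = ωL = 83.5 Ω
Parallel: admittances add. Y = 1/R + 1/(jωL)
Y = (0.0133 − j0.0120) S
|Y| = 0.0179 S → |Z| = 1/|Y| = 55.8 Ω, ∠Z = −∠Y = 41.9°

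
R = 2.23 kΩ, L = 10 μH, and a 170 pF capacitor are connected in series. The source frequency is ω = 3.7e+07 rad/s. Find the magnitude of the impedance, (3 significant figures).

X_L = ωL = 370 Ω
X_C = 1/(ωC) = 159 Ω
Net reactance X = X_L − X_C = 211 Ω
Z = 2230 + j211 Ω
|Z| = √(2230² + 211²) = 2240 Ω

2240 Ω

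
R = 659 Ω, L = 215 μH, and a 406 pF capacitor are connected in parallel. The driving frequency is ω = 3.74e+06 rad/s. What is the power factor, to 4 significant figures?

X_L = ωL = 804.1 Ω
X_C = 1/(ωC) = 658.6 Ω
Parallel: admittances add. Y = 1/R + 1/(jωL) + jωC
Y = (0.001517 + j0.0002748) S
|Y| = 0.001542 S → |Z| = 1/|Y| = 648.5 Ω, ∠Z = −∠Y = -10.27°
cos φ = cos(-10.27°) = 0.9840

0.9840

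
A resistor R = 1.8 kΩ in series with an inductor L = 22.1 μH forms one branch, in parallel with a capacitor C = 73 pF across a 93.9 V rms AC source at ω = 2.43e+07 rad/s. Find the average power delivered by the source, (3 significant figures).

4.50 W

X_L = ωL = 537 Ω
X_C = 1/(ωC) = 564 Ω
Branch 1 (R+jX_L): Z₁ = 1800 + j537 Ω, |Z₁| = 1880 Ω
Branch 2 (−jX_C): Z₂ = −j564 Ω
Parallel: Z = Z₁Z₂/(Z₁+Z₂), |Z| = 588 Ω, ∠Z = -72.5°
I = V/|Z| = 160 mA
P = VI cos φ = 93.9 × 0.160 × cos(-72.5°) = 4.50 W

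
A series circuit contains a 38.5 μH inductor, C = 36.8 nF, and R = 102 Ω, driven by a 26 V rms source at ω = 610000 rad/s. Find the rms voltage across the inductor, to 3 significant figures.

5.86 V

X_L = ωL = 23.5 Ω
X_C = 1/(ωC) = 44.5 Ω
Net reactance X = X_L − X_C = -21.1 Ω
Z = 102 − j21.1 Ω
|Z| = √(102² + 21.1²) = 104 Ω
I = V/|Z| = 250 mA
V_L = I·|Z_L| = 0.250 × 23.5 = 5.86 V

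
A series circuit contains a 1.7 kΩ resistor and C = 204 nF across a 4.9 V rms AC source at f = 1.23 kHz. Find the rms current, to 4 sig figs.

2.701 mA

ω = 2πf = 7728 rad/s
X_C = 1/(ωC) = 634.3 Ω
Z = 1700 − j634.3 Ω
|Z| = √(1700² + 634.3²) = 1814 Ω
I = V/|Z| = 4.9/1814 = 2.701 mA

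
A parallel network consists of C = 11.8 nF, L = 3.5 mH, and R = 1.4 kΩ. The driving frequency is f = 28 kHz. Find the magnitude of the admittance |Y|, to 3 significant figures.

845 μS

ω = 2πf = 175900 rad/s
X_L = ωL = 616 Ω
X_C = 1/(ωC) = 482 Ω
Parallel: admittances add. Y = 1/R + 1/(jωL) + jωC
Y = (0.000714 + j0.000452) S
|Y| = 0.000845 S → |Z| = 1/|Y| = 1180 Ω, ∠Z = −∠Y = -32.3°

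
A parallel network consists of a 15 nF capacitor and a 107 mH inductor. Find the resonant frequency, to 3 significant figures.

ω₀ = 1/√(LC) = 1/√(0.107 × 1.5e-08) = 24960 rad/s
f₀ = ω₀/(2π) = 3.97 kHz

3.97 kHz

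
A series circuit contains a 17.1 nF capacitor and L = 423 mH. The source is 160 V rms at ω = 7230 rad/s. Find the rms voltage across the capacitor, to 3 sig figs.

257 V

X_L = ωL = 3060 Ω
X_C = 1/(ωC) = 8090 Ω
Net reactance X = X_L − X_C = -5030 Ω
Z = − j5030 Ω
|Z| = √(0² + 5030²) = 5030 Ω
I = V/|Z| = 31.8 mA
V_C = I·|Z_C| = 0.0318 × 8090 = 257 V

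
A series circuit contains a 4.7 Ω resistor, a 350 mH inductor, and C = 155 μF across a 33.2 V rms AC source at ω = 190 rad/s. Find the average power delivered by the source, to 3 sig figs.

X_L = ωL = 66.5 Ω
X_C = 1/(ωC) = 34.0 Ω
Net reactance X = X_L − X_C = 32.5 Ω
Z = 4.70 + j32.5 Ω
|Z| = √(4.70² + 32.5²) = 32.9 Ω
∠Z = arctan(32.5/4.70) = 81.8°
I = V/|Z| = 1.01 A
P = VI cos φ = 33.2 × 1.01 × cos(81.8°) = 4.79 W

4.79 W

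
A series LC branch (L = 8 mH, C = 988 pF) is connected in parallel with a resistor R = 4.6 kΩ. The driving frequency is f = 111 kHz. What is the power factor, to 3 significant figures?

0.668

ω = 2πf = 697400 rad/s
X_L = ωL = 5580 Ω
X_C = 1/(ωC) = 1450 Ω
Branch 1: Z₁ = R = 4600 Ω
Branch 2 (series LC): Z₂ = j(X_L − X_C) = j4130 Ω
Parallel: Z = Z₁Z₂/(Z₁+Z₂), |Z| = 3070 Ω, ∠Z = 48.1°
cos φ = cos(48.1°) = 0.668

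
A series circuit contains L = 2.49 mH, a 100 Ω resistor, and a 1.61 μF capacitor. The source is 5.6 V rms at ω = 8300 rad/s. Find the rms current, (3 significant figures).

X_L = ωL = 20.7 Ω
X_C = 1/(ωC) = 74.8 Ω
Net reactance X = X_L − X_C = -54.2 Ω
Z = 100 − j54.2 Ω
|Z| = √(100² + 54.2²) = 114 Ω
I = V/|Z| = 5.6/114 = 49.2 mA

49.2 mA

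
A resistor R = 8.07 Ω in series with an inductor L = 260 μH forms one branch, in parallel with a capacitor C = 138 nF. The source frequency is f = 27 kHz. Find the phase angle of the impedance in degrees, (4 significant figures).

ω = 2πf = 169600 rad/s
X_L = ωL = 44.11 Ω
X_C = 1/(ωC) = 42.71 Ω
Branch 1 (R+jX_L): Z₁ = 8.070 + j44.11 Ω, |Z₁| = 44.84 Ω
Branch 2 (−jX_C): Z₂ = −j42.71 Ω
Parallel: Z = Z₁Z₂/(Z₁+Z₂), |Z| = 233.9 Ω, ∠Z = -20.16°

-20.16°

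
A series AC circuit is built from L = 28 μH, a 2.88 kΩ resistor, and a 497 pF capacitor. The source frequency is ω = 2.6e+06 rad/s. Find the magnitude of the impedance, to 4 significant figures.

X_L = ωL = 72.80 Ω
X_C = 1/(ωC) = 773.9 Ω
Net reactance X = X_L − X_C = -701.1 Ω
Z = 2880 − j701.1 Ω
|Z| = √(2880² + 701.1²) = 2964 Ω

2964 Ω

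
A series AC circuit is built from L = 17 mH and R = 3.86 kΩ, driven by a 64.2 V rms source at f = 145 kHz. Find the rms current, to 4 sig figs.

ω = 2πf = 911100 rad/s
X_L = ωL = 15490 Ω
Z = 3860 + j15490 Ω
|Z| = √(3860² + 15490²) = 15960 Ω
I = V/|Z| = 64.2/15960 = 4.022 mA

4.022 mA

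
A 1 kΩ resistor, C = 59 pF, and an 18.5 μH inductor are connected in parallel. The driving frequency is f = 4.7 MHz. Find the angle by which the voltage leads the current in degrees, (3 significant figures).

ω = 2πf = 2.953e+07 rad/s
X_L = ωL = 546 Ω
X_C = 1/(ωC) = 574 Ω
Parallel: admittances add. Y = 1/R + 1/(jωL) + jωC
Y = (0.00100 − j8.81e-05) S
|Y| = 0.00100 S → |Z| = 1/|Y| = 996 Ω, ∠Z = −∠Y = 5.03°

5.03°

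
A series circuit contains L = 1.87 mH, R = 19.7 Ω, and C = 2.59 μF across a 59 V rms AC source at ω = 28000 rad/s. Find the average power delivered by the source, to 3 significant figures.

X_L = ωL = 52.4 Ω
X_C = 1/(ωC) = 13.8 Ω
Net reactance X = X_L − X_C = 38.6 Ω
Z = 19.7 + j38.6 Ω
|Z| = √(19.7² + 38.6²) = 43.3 Ω
∠Z = arctan(38.6/19.7) = 62.9°
I = V/|Z| = 1.36 A
P = VI cos φ = 59 × 1.36 × cos(62.9°) = 36.6 W

36.6 W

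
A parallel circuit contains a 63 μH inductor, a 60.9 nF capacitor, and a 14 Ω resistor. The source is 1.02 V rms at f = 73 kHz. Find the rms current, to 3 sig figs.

ω = 2πf = 458700 rad/s
X_L = ωL = 28.9 Ω
X_C = 1/(ωC) = 35.8 Ω
Parallel: admittances add. Y = 1/R + 1/(jωL) + jωC
Y = (0.0714 − j0.00667) S
|Y| = 0.0717 S → |Z| = 1/|Y| = 13.9 Ω, ∠Z = −∠Y = 5.34°
I = V/|Z| = 1.02/13.9 = 73.2 mA

73.2 mA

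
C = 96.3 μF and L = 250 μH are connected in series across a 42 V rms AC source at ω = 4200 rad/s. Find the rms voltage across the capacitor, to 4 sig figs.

X_L = ωL = 1.050 Ω
X_C = 1/(ωC) = 2.472 Ω
Net reactance X = X_L − X_C = -1.422 Ω
Z = − j1.422 Ω
|Z| = √(0² + 1.422²) = 1.422 Ω
I = V/|Z| = 29.53 A
V_C = I·|Z_C| = 29.53 × 2.472 = 73.00 V

73.00 V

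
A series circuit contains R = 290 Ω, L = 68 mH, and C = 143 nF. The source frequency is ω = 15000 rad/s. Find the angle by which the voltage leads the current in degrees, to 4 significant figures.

62.36°

X_L = ωL = 1020 Ω
X_C = 1/(ωC) = 466.2 Ω
Net reactance X = X_L − X_C = 553.8 Ω
Z = 290.0 + j553.8 Ω
|Z| = √(290.0² + 553.8²) = 625.1 Ω
∠Z = arctan(553.8/290.0) = 62.36°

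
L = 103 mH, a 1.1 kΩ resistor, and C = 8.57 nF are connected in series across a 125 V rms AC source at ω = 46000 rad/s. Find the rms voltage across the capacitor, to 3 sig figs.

X_L = ωL = 4740 Ω
X_C = 1/(ωC) = 2540 Ω
Net reactance X = X_L − X_C = 2200 Ω
Z = 1100 + j2200 Ω
|Z| = √(1100² + 2200²) = 2460 Ω
I = V/|Z| = 50.8 mA
V_C = I·|Z_C| = 0.0508 × 2540 = 129 V

129 V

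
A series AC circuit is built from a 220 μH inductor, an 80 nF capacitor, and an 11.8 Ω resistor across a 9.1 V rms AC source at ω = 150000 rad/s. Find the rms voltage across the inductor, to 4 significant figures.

5.809 V

X_L = ωL = 33.00 Ω
X_C = 1/(ωC) = 83.33 Ω
Net reactance X = X_L − X_C = -50.33 Ω
Z = 11.80 − j50.33 Ω
|Z| = √(11.80² + 50.33²) = 51.70 Ω
I = V/|Z| = 176.0 mA
V_L = I·|Z_L| = 0.1760 × 33.00 = 5.809 V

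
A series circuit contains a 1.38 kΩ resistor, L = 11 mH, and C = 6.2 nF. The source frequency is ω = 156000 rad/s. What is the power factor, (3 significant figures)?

X_L = ωL = 1720 Ω
X_C = 1/(ωC) = 1030 Ω
Net reactance X = X_L − X_C = 682 Ω
Z = 1380 + j682 Ω
|Z| = √(1380² + 682²) = 1540 Ω
∠Z = arctan(682/1380) = 26.3°
cos φ = cos(26.3°) = 0.896

0.896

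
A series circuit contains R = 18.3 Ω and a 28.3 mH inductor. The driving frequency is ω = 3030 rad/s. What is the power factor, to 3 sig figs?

X_L = ωL = 85.7 Ω
Z = 18.3 + j85.7 Ω
|Z| = √(18.3² + 85.7²) = 87.7 Ω
∠Z = arctan(85.7/18.3) = 78.0°
cos φ = cos(78.0°) = 0.209

0.209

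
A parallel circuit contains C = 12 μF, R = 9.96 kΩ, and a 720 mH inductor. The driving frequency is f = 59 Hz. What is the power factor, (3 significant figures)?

0.142

ω = 2πf = 370.7 rad/s
X_L = ωL = 267 Ω
X_C = 1/(ωC) = 225 Ω
Parallel: admittances add. Y = 1/R + 1/(jωL) + jωC
Y = (0.000100 + j0.000702) S
|Y| = 0.000709 S → |Z| = 1/|Y| = 1410 Ω, ∠Z = −∠Y = -81.9°
cos φ = cos(-81.9°) = 0.142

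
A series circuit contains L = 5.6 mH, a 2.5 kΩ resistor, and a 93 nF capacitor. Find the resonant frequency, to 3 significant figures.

ω₀ = 1/√(LC) = 1/√(0.0056 × 9.3e-08) = 43820 rad/s
f₀ = ω₀/(2π) = 6.97 kHz

6.97 kHz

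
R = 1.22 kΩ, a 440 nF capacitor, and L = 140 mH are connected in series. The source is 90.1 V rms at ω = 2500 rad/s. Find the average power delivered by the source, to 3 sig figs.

5.50 W

X_L = ωL = 350 Ω
X_C = 1/(ωC) = 909 Ω
Net reactance X = X_L − X_C = -559 Ω
Z = 1220 − j559 Ω
|Z| = √(1220² + 559²) = 1340 Ω
∠Z = arctan(-559/1220) = -24.6°
I = V/|Z| = 67.1 mA
P = VI cos φ = 90.1 × 0.0671 × cos(-24.6°) = 5.50 W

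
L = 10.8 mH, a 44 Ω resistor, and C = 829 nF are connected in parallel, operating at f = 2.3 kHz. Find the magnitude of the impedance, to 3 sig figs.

ω = 2πf = 14450 rad/s
X_L = ωL = 156 Ω
X_C = 1/(ωC) = 83.5 Ω
Parallel: admittances add. Y = 1/R + 1/(jωL) + jωC
Y = (0.0227 + j0.00557) S
|Y| = 0.0234 S → |Z| = 1/|Y| = 42.7 Ω, ∠Z = −∠Y = -13.8°

42.7 Ω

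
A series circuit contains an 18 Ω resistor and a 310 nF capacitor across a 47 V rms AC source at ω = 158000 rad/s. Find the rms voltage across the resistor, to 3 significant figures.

X_C = 1/(ωC) = 20.4 Ω
Z = 18.0 − j20.4 Ω
|Z| = √(18.0² + 20.4²) = 27.2 Ω
I = V/|Z| = 1.73 A
V_R = I·|Z_R| = 1.73 × 18.0 = 31.1 V

31.1 V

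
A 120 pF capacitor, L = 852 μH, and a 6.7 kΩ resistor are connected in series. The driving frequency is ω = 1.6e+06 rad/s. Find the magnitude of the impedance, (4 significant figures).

7725 Ω

X_L = ωL = 1363 Ω
X_C = 1/(ωC) = 5208 Ω
Net reactance X = X_L − X_C = -3845 Ω
Z = 6700 − j3845 Ω
|Z| = √(6700² + 3845²) = 7725 Ω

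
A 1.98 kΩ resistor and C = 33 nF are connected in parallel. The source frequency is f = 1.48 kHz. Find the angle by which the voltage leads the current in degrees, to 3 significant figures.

-31.3°

ω = 2πf = 9299 rad/s
X_C = 1/(ωC) = 3260 Ω
Parallel: admittances add. Y = 1/R + jωC
Y = (0.000505 + j0.000307) S
|Y| = 0.000591 S → |Z| = 1/|Y| = 1690 Ω, ∠Z = −∠Y = -31.3°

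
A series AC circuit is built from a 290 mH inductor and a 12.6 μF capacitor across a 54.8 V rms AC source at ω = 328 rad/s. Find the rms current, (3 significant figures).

373 mA

X_L = ωL = 95.1 Ω
X_C = 1/(ωC) = 242 Ω
Net reactance X = X_L − X_C = -147 Ω
Z = − j147 Ω
|Z| = √(0² + 147²) = 147 Ω
I = V/|Z| = 54.8/147 = 373 mA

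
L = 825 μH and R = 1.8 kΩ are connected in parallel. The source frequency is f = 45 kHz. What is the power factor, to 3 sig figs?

0.129

ω = 2πf = 282700 rad/s
X_L = ωL = 233 Ω
Parallel: admittances add. Y = 1/R + 1/(jωL)
Y = (0.000556 − j0.00429) S
|Y| = 0.00432 S → |Z| = 1/|Y| = 231 Ω, ∠Z = −∠Y = 82.6°
cos φ = cos(82.6°) = 0.129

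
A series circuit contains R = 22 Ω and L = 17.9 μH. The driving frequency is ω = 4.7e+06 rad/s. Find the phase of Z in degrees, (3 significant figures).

X_L = ωL = 84.1 Ω
Z = 22.0 + j84.1 Ω
|Z| = √(22.0² + 84.1²) = 87.0 Ω
∠Z = arctan(84.1/22.0) = 75.3°

75.3°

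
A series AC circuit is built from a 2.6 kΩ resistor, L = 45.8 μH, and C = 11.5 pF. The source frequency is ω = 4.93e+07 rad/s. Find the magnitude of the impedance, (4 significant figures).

2647 Ω

X_L = ωL = 2258 Ω
X_C = 1/(ωC) = 1764 Ω
Net reactance X = X_L − X_C = 494.1 Ω
Z = 2600 + j494.1 Ω
|Z| = √(2600² + 494.1²) = 2647 Ω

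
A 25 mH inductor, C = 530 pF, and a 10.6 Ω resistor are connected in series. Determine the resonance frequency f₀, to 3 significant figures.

43.7 kHz

ω₀ = 1/√(LC) = 1/√(0.025 × 5.3e-10) = 274700 rad/s
f₀ = ω₀/(2π) = 43.7 kHz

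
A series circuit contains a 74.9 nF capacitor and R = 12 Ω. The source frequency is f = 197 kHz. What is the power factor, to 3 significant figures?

ω = 2πf = 1.238e+06 rad/s
X_C = 1/(ωC) = 10.8 Ω
Z = 12.0 − j10.8 Ω
|Z| = √(12.0² + 10.8²) = 16.1 Ω
∠Z = arctan(-10.8/12.0) = -42.0°
cos φ = cos(-42.0°) = 0.744

0.744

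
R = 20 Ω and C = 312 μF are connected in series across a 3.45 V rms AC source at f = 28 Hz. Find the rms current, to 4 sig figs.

ω = 2πf = 175.9 rad/s
X_C = 1/(ωC) = 18.22 Ω
Z = 20.00 − j18.22 Ω
|Z| = √(20.00² + 18.22²) = 27.05 Ω
I = V/|Z| = 3.45/27.05 = 127.5 mA

127.5 mA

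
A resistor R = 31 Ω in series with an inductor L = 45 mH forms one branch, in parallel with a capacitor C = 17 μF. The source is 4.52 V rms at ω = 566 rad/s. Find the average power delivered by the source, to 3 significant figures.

X_L = ωL = 25.5 Ω
X_C = 1/(ωC) = 104 Ω
Branch 1 (R+jX_L): Z₁ = 31.0 + j25.5 Ω, |Z₁| = 40.1 Ω
Branch 2 (−jX_C): Z₂ = −j104 Ω
Parallel: Z = Z₁Z₂/(Z₁+Z₂), |Z| = 49.4 Ω, ∠Z = 17.8°
I = V/|Z| = 91.4 mA
P = VI cos φ = 4.52 × 0.0914 × cos(17.8°) = 393 mW

393 mW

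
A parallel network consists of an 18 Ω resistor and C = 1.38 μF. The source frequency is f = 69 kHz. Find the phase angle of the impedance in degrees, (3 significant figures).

-84.7°

ω = 2πf = 433500 rad/s
X_C = 1/(ωC) = 1.67 Ω
Parallel: admittances add. Y = 1/R + jωC
Y = (0.0556 + j0.598) S
|Y| = 0.601 S → |Z| = 1/|Y| = 1.66 Ω, ∠Z = −∠Y = -84.7°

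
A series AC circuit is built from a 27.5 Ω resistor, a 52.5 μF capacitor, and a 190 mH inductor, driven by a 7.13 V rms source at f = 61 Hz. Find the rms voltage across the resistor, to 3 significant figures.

5.46 V

ω = 2πf = 383.3 rad/s
X_L = ωL = 72.8 Ω
X_C = 1/(ωC) = 49.7 Ω
Net reactance X = X_L − X_C = 23.1 Ω
Z = 27.5 + j23.1 Ω
|Z| = √(27.5² + 23.1²) = 35.9 Ω
I = V/|Z| = 198 mA
V_R = I·|Z_R| = 0.198 × 27.5 = 5.46 V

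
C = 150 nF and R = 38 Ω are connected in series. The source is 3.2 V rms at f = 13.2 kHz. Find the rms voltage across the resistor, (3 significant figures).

ω = 2πf = 82940 rad/s
X_C = 1/(ωC) = 80.4 Ω
Z = 38.0 − j80.4 Ω
|Z| = √(38.0² + 80.4²) = 88.9 Ω
I = V/|Z| = 36.0 mA
V_R = I·|Z_R| = 0.0360 × 38.0 = 1.37 V

1.37 V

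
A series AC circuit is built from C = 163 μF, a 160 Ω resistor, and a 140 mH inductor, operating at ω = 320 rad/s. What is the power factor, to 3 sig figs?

0.987

X_L = ωL = 44.8 Ω
X_C = 1/(ωC) = 19.2 Ω
Net reactance X = X_L − X_C = 25.6 Ω
Z = 160 + j25.6 Ω
|Z| = √(160² + 25.6²) = 162 Ω
∠Z = arctan(25.6/160) = 9.10°
cos φ = cos(9.10°) = 0.987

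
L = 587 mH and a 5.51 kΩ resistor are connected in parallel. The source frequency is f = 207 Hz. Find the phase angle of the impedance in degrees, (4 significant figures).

ω = 2πf = 1301 rad/s
X_L = ωL = 763.5 Ω
Parallel: admittances add. Y = 1/R + 1/(jωL)
Y = (0.0001815 − j0.001310) S
|Y| = 0.001322 S → |Z| = 1/|Y| = 756.2 Ω, ∠Z = −∠Y = 82.11°

82.11°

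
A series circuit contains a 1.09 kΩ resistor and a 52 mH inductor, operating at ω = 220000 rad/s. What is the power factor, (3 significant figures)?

X_L = ωL = 11400 Ω
Z = 1090 + j11400 Ω
|Z| = √(1090² + 11400²) = 11500 Ω
∠Z = arctan(11400/1090) = 84.6°
cos φ = cos(84.6°) = 0.0949

0.0949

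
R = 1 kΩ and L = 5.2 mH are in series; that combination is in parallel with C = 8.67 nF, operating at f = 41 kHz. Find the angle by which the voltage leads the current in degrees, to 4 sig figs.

-78.47°

ω = 2πf = 257600 rad/s
X_L = ωL = 1340 Ω
X_C = 1/(ωC) = 447.7 Ω
Branch 1 (R+jX_L): Z₁ = 1000 + j1340 Ω, |Z₁| = 1672 Ω
Branch 2 (−jX_C): Z₂ = −j447.7 Ω
Parallel: Z = Z₁Z₂/(Z₁+Z₂), |Z| = 558.6 Ω, ∠Z = -78.47°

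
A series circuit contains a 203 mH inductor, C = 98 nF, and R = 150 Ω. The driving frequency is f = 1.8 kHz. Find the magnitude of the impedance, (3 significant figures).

1400 Ω

ω = 2πf = 11310 rad/s
X_L = ωL = 2300 Ω
X_C = 1/(ωC) = 902 Ω
Net reactance X = X_L − X_C = 1390 Ω
Z = 150 + j1390 Ω
|Z| = √(150² + 1390²) = 1400 Ω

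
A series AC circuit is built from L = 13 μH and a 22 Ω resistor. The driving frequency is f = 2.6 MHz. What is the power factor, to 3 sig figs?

ω = 2πf = 1.634e+07 rad/s
X_L = ωL = 212 Ω
Z = 22.0 + j212 Ω
|Z| = √(22.0² + 212²) = 214 Ω
∠Z = arctan(212/22.0) = 84.1°
cos φ = cos(84.1°) = 0.103

0.103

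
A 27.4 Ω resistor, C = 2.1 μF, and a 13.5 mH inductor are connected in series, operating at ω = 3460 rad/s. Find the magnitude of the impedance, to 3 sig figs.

X_L = ωL = 46.7 Ω
X_C = 1/(ωC) = 138 Ω
Net reactance X = X_L − X_C = -90.9 Ω
Z = 27.4 − j90.9 Ω
|Z| = √(27.4² + 90.9²) = 95.0 Ω

95.0 Ω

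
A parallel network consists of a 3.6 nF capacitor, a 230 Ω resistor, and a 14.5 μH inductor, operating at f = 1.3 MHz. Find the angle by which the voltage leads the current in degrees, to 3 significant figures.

-78.3°

ω = 2πf = 8.168e+06 rad/s
X_L = ωL = 118 Ω
X_C = 1/(ωC) = 34.0 Ω
Parallel: admittances add. Y = 1/R + 1/(jωL) + jωC
Y = (0.00435 + j0.0210) S
|Y| = 0.0214 S → |Z| = 1/|Y| = 46.7 Ω, ∠Z = −∠Y = -78.3°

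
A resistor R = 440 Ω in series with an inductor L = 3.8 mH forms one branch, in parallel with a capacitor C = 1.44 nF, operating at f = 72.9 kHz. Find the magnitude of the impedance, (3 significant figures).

5510 Ω

ω = 2πf = 458000 rad/s
X_L = ωL = 1740 Ω
X_C = 1/(ωC) = 1520 Ω
Branch 1 (R+jX_L): Z₁ = 440 + j1740 Ω, |Z₁| = 1800 Ω
Branch 2 (−jX_C): Z₂ = −j1520 Ω
Parallel: Z = Z₁Z₂/(Z₁+Z₂), |Z| = 5510 Ω, ∠Z = -41.2°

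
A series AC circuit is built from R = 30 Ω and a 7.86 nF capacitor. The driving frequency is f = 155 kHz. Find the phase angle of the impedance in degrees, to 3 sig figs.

-77.1°

ω = 2πf = 973900 rad/s
X_C = 1/(ωC) = 131 Ω
Z = 30.0 − j131 Ω
|Z| = √(30.0² + 131²) = 134 Ω
∠Z = arctan(-131/30.0) = -77.1°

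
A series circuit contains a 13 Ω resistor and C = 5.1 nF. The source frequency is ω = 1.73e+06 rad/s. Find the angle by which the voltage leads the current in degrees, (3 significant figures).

-83.5°

X_C = 1/(ωC) = 113 Ω
Z = 13.0 − j113 Ω
|Z| = √(13.0² + 113²) = 114 Ω
∠Z = arctan(-113/13.0) = -83.5°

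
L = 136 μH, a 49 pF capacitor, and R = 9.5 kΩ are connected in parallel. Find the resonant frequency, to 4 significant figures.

1.950 MHz

ω₀ = 1/√(LC) = 1/√(0.000136 × 4.9e-11) = 1.225e+07 rad/s
f₀ = ω₀/(2π) = 1.950 MHz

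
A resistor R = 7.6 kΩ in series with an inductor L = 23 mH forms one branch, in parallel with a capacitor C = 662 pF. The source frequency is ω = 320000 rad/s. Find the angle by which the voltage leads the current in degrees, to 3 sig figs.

X_L = ωL = 7360 Ω
X_C = 1/(ωC) = 4720 Ω
Branch 1 (R+jX_L): Z₁ = 7600 + j7360 Ω, |Z₁| = 10600 Ω
Branch 2 (−jX_C): Z₂ = −j4720 Ω
Parallel: Z = Z₁Z₂/(Z₁+Z₂), |Z| = 6210 Ω, ∠Z = -65.1°

-65.1°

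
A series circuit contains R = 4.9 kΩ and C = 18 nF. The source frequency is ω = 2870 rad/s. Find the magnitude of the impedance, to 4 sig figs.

19970 Ω

X_C = 1/(ωC) = 19360 Ω
Z = 4900 − j19360 Ω
|Z| = √(4900² + 19360²) = 19970 Ω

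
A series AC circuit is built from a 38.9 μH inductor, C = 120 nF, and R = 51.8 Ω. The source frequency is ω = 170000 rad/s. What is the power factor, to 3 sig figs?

X_L = ωL = 6.61 Ω
X_C = 1/(ωC) = 49.0 Ω
Net reactance X = X_L − X_C = -42.4 Ω
Z = 51.8 − j42.4 Ω
|Z| = √(51.8² + 42.4²) = 66.9 Ω
∠Z = arctan(-42.4/51.8) = -39.3°
cos φ = cos(-39.3°) = 0.774

0.774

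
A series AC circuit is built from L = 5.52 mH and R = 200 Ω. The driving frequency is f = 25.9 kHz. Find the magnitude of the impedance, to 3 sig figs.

920 Ω

ω = 2πf = 162700 rad/s
X_L = ωL = 898 Ω
Z = 200 + j898 Ω
|Z| = √(200² + 898²) = 920 Ω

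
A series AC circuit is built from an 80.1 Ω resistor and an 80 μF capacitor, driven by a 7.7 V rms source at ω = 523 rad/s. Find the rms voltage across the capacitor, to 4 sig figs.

X_C = 1/(ωC) = 23.90 Ω
Z = 80.10 − j23.90 Ω
|Z| = √(80.10² + 23.90²) = 83.59 Ω
I = V/|Z| = 92.12 mA
V_C = I·|Z_C| = 0.09212 × 23.90 = 2.202 V

2.202 V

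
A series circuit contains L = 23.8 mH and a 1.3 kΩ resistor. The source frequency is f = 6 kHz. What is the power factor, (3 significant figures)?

ω = 2πf = 37700 rad/s
X_L = ωL = 897 Ω
Z = 1300 + j897 Ω
|Z| = √(1300² + 897²) = 1580 Ω
∠Z = arctan(897/1300) = 34.6°
cos φ = cos(34.6°) = 0.823

0.823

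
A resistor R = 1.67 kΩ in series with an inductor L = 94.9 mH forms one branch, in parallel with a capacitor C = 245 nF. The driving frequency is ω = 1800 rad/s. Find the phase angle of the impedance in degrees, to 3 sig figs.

-32.7°

X_L = ωL = 171 Ω
X_C = 1/(ωC) = 2270 Ω
Branch 1 (R+jX_L): Z₁ = 1670 + j171 Ω, |Z₁| = 1680 Ω
Branch 2 (−jX_C): Z₂ = −j2270 Ω
Parallel: Z = Z₁Z₂/(Z₁+Z₂), |Z| = 1420 Ω, ∠Z = -32.7°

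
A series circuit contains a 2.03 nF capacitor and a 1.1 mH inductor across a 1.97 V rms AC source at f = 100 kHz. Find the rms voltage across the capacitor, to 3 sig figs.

ω = 2πf = 628300 rad/s
X_L = ωL = 691 Ω
X_C = 1/(ωC) = 784 Ω
Net reactance X = X_L − X_C = -92.9 Ω
Z = − j92.9 Ω
|Z| = √(0² + 92.9²) = 92.9 Ω
I = V/|Z| = 21.2 mA
V_C = I·|Z_C| = 0.0212 × 784 = 16.6 V

16.6 V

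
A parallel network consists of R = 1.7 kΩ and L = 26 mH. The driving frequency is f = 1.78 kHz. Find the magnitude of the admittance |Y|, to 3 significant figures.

ω = 2πf = 11180 rad/s
X_L = ωL = 291 Ω
Parallel: admittances add. Y = 1/R + 1/(jωL)
Y = (0.000588 − j0.00344) S
|Y| = 0.00349 S → |Z| = 1/|Y| = 287 Ω, ∠Z = −∠Y = 80.3°

3.49 mS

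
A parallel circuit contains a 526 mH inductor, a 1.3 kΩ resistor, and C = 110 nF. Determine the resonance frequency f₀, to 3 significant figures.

662 Hz

ω₀ = 1/√(LC) = 1/√(0.526 × 1.1e-07) = 4157 rad/s
f₀ = ω₀/(2π) = 662 Hz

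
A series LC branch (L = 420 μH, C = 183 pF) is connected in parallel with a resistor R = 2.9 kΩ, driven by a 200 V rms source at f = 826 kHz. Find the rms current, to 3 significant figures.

ω = 2πf = 5.19e+06 rad/s
X_L = ωL = 2180 Ω
X_C = 1/(ωC) = 1050 Ω
Branch 1: Z₁ = R = 2900 Ω
Branch 2 (series LC): Z₂ = j(X_L − X_C) = j1130 Ω
Parallel: Z = Z₁Z₂/(Z₁+Z₂), |Z| = 1050 Ω, ∠Z = 68.8°
I = V/|Z| = 200/1050 = 190 mA

190 mA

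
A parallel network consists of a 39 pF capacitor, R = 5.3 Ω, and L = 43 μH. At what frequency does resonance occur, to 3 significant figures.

ω₀ = 1/√(LC) = 1/√(4.3e-05 × 3.9e-11) = 2.442e+07 rad/s
f₀ = ω₀/(2π) = 3.89 MHz

3.89 MHz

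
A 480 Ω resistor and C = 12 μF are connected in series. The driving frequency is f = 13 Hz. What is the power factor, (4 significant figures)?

ω = 2πf = 81.68 rad/s
X_C = 1/(ωC) = 1020 Ω
Z = 480.0 − j1020 Ω
|Z| = √(480.0² + 1020²) = 1128 Ω
∠Z = arctan(-1020/480.0) = -64.80°
cos φ = cos(-64.80°) = 0.4257

0.4257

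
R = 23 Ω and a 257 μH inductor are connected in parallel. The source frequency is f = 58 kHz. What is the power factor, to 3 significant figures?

ω = 2πf = 364400 rad/s
X_L = ωL = 93.7 Ω
Parallel: admittances add. Y = 1/R + 1/(jωL)
Y = (0.0435 − j0.0107) S
|Y| = 0.0448 S → |Z| = 1/|Y| = 22.3 Ω, ∠Z = −∠Y = 13.8°
cos φ = cos(13.8°) = 0.971

0.971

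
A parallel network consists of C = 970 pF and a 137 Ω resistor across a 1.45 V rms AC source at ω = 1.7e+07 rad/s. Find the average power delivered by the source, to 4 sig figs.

15.35 mW

X_C = 1/(ωC) = 60.64 Ω
Parallel: admittances add. Y = 1/R + jωC
Y = (0.007299 + j0.01649) S
|Y| = 0.01803 S → |Z| = 1/|Y| = 55.45 Ω, ∠Z = −∠Y = -66.12°
I = V/|Z| = 26.15 mA
P = VI cos φ = 1.45 × 0.02615 × cos(-66.12°) = 15.35 mW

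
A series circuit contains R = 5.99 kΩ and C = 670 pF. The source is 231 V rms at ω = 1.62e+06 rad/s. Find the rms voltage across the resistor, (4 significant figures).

228.3 V

X_C = 1/(ωC) = 921.3 Ω
Z = 5990 − j921.3 Ω
|Z| = √(5990² + 921.3²) = 6060 Ω
I = V/|Z| = 38.12 mA
V_R = I·|Z_R| = 0.03812 × 5990 = 228.3 V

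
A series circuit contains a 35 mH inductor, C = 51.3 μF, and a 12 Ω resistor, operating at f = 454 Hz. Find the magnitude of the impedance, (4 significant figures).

93.78 Ω

ω = 2πf = 2853 rad/s
X_L = ωL = 99.84 Ω
X_C = 1/(ωC) = 6.834 Ω
Net reactance X = X_L − X_C = 93.01 Ω
Z = 12.00 + j93.01 Ω
|Z| = √(12.00² + 93.01²) = 93.78 Ω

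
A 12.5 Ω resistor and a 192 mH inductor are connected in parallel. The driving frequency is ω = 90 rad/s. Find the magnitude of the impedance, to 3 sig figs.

X_L = ωL = 17.3 Ω
Parallel: admittances add. Y = 1/R + 1/(jωL)
Y = (0.0800 − j0.0579) S
|Y| = 0.0987 S → |Z| = 1/|Y| = 10.1 Ω, ∠Z = −∠Y = 35.9°

10.1 Ω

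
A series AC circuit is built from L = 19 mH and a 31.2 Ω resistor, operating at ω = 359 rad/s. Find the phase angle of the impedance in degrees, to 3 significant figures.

12.3°

X_L = ωL = 6.82 Ω
Z = 31.2 + j6.82 Ω
|Z| = √(31.2² + 6.82²) = 31.9 Ω
∠Z = arctan(6.82/31.2) = 12.3°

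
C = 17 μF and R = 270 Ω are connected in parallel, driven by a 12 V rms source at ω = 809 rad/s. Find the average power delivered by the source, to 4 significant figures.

533.3 mW

X_C = 1/(ωC) = 72.71 Ω
Parallel: admittances add. Y = 1/R + jωC
Y = (0.003704 + j0.01375) S
|Y| = 0.01424 S → |Z| = 1/|Y| = 70.21 Ω, ∠Z = −∠Y = -74.93°
I = V/|Z| = 170.9 mA
P = VI cos φ = 12 × 0.1709 × cos(-74.93°) = 533.3 mW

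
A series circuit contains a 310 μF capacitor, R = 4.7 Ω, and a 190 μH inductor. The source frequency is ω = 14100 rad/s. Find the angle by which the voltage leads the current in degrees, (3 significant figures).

27.5°

X_L = ωL = 2.68 Ω
X_C = 1/(ωC) = 0.229 Ω
Net reactance X = X_L − X_C = 2.45 Ω
Z = 4.70 + j2.45 Ω
|Z| = √(4.70² + 2.45²) = 5.30 Ω
∠Z = arctan(2.45/4.70) = 27.5°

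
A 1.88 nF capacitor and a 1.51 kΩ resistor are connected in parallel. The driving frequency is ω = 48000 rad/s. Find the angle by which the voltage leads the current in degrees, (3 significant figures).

X_C = 1/(ωC) = 11100 Ω
Parallel: admittances add. Y = 1/R + jωC
Y = (0.000662 + j9.02e-05) S
|Y| = 0.000668 S → |Z| = 1/|Y| = 1500 Ω, ∠Z = −∠Y = -7.76°

-7.76°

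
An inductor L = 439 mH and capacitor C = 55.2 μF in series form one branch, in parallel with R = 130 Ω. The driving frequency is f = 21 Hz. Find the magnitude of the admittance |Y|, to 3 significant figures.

14.8 mS

ω = 2πf = 131.9 rad/s
X_L = ωL = 57.9 Ω
X_C = 1/(ωC) = 137 Ω
Branch 1: Z₁ = R = 130 Ω
Branch 2 (series LC): Z₂ = j(X_L − X_C) = −j79.4 Ω
Parallel: Z = Z₁Z₂/(Z₁+Z₂), |Z| = 67.7 Ω, ∠Z = -58.6°
|Y| = 1/|Z| = 14.8 mS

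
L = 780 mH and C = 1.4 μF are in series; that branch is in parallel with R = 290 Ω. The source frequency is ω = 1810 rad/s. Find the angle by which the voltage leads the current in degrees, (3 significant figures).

X_L = ωL = 1410 Ω
X_C = 1/(ωC) = 395 Ω
Branch 1: Z₁ = R = 290 Ω
Branch 2 (series LC): Z₂ = j(X_L − X_C) = j1020 Ω
Parallel: Z = Z₁Z₂/(Z₁+Z₂), |Z| = 279 Ω, ∠Z = 15.9°

15.9°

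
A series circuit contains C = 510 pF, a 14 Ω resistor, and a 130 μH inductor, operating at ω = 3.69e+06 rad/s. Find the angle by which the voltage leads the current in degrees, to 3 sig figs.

X_L = ωL = 480 Ω
X_C = 1/(ωC) = 531 Ω
Net reactance X = X_L − X_C = -51.7 Ω
Z = 14.0 − j51.7 Ω
|Z| = √(14.0² + 51.7²) = 53.5 Ω
∠Z = arctan(-51.7/14.0) = -74.8°

-74.8°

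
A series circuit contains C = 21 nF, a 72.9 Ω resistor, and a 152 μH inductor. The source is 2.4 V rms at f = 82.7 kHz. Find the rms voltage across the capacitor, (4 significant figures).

ω = 2πf = 519600 rad/s
X_L = ωL = 78.98 Ω
X_C = 1/(ωC) = 91.64 Ω
Net reactance X = X_L − X_C = -12.66 Ω
Z = 72.90 − j12.66 Ω
|Z| = √(72.90² + 12.66²) = 73.99 Ω
I = V/|Z| = 32.44 mA
V_C = I·|Z_C| = 0.03244 × 91.64 = 2.973 V

2.973 V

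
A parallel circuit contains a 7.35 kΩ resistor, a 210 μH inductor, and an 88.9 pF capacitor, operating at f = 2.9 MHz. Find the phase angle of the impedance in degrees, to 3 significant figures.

-84.3°

ω = 2πf = 1.822e+07 rad/s
X_L = ωL = 3830 Ω
X_C = 1/(ωC) = 617 Ω
Parallel: admittances add. Y = 1/R + 1/(jωL) + jωC
Y = (0.000136 + j0.00136) S
|Y| = 0.00137 S → |Z| = 1/|Y| = 732 Ω, ∠Z = −∠Y = -84.3°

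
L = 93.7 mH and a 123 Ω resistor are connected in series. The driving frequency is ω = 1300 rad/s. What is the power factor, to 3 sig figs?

0.711

X_L = ωL = 122 Ω
Z = 123 + j122 Ω
|Z| = √(123² + 122²) = 173 Ω
∠Z = arctan(122/123) = 44.7°
cos φ = cos(44.7°) = 0.711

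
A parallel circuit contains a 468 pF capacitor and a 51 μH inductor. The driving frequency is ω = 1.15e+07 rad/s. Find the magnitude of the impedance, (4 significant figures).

X_L = ωL = 586.5 Ω
X_C = 1/(ωC) = 185.8 Ω
Parallel: admittances add. Y = 1/(jωL) + jωC
Y = (0 + j0.003677) S
|Y| = 0.003677 S → |Z| = 1/|Y| = 272.0 Ω, ∠Z = −∠Y = -90.00°

272.0 Ω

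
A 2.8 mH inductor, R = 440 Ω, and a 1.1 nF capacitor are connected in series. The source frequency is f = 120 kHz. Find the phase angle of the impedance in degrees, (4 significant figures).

ω = 2πf = 754000 rad/s
X_L = ωL = 2111 Ω
X_C = 1/(ωC) = 1206 Ω
Net reactance X = X_L − X_C = 905.4 Ω
Z = 440.0 + j905.4 Ω
|Z| = √(440.0² + 905.4²) = 1007 Ω
∠Z = arctan(905.4/440.0) = 64.08°

64.08°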